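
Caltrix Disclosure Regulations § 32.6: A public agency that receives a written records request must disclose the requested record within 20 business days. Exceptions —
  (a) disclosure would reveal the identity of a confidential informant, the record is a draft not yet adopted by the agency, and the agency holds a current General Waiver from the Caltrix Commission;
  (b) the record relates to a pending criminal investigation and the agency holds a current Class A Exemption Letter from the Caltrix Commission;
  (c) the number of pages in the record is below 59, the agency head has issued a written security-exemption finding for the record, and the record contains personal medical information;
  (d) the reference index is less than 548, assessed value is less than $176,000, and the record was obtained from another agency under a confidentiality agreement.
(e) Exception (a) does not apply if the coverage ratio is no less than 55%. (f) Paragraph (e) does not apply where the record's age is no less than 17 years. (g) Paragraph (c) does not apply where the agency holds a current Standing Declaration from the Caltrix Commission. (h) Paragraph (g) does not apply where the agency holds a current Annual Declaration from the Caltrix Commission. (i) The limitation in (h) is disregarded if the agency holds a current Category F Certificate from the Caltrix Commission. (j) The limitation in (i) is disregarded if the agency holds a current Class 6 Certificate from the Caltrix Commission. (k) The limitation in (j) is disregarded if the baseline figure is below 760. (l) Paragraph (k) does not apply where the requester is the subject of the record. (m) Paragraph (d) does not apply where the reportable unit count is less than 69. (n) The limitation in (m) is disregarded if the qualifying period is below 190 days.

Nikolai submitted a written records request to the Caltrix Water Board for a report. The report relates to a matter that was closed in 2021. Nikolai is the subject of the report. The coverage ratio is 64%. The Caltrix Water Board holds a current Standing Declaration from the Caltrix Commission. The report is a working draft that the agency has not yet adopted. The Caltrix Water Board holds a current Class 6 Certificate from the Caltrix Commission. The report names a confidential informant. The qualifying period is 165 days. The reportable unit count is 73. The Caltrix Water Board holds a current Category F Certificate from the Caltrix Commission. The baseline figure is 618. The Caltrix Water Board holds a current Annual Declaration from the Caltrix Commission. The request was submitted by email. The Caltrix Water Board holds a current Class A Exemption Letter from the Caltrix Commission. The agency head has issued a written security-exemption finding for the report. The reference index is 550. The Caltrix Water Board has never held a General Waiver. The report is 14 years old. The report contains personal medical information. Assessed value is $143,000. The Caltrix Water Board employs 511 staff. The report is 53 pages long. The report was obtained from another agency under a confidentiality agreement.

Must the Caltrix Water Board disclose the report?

No — exception (c) applies; the Caltrix Water Board is not required to disclose the report.

Exception (a) fails — there is no General Waiver in force.
Exception (b) fails — the report relates to a closed matter.
Exception (c): the number of pages in the record is 53, below the 59 limit; a written security-exemption finding has been issued; the report contains personal medical information — every condition holds. As to paragraphs (g)–(l): (g) operates (a current Standing Declaration is held), but is set aside by (h): (h) operates against (g): a current Annual Declaration is held. (i) would limit (h) — a current Category F Certificate is held — but (j) sets (i) aside: (j) is triggered — a current Class 6 Certificate is held. (k) applies (the baseline figure is 618, below the 760 limit), but yields to (l): (l) operates — Nikolai is the subject of the report. (c) remains available.
Exception (d) does not apply: the reference index is 550, not less than 548.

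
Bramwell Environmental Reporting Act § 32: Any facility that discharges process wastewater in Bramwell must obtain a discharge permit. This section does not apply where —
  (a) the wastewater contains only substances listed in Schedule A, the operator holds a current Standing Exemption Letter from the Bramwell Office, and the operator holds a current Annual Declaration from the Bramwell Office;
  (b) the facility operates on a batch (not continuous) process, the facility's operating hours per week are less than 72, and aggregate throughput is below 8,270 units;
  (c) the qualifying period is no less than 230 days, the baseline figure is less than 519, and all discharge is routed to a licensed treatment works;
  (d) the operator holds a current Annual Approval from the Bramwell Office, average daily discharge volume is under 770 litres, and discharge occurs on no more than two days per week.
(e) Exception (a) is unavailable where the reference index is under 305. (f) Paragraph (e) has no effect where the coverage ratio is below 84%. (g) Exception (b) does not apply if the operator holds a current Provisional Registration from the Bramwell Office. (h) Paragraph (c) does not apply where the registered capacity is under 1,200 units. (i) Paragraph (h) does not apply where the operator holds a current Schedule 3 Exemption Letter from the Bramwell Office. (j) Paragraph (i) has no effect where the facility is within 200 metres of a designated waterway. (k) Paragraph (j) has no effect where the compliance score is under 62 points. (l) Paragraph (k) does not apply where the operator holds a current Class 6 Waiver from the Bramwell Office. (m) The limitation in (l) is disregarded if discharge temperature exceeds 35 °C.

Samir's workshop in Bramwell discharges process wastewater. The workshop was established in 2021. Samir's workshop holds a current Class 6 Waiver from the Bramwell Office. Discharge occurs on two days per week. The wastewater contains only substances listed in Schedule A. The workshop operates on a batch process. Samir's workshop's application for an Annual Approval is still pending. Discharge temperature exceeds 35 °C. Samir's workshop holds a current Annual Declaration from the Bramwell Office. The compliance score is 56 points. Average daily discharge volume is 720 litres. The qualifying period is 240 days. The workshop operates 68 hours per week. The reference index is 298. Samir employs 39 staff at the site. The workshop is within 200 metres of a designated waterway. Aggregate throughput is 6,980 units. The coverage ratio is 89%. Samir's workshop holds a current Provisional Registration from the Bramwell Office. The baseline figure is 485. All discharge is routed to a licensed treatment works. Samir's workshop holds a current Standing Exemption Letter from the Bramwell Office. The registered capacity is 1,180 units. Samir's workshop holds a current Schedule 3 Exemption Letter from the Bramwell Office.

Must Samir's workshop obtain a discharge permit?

Exception (a)'s conditions are all satisfied: the wastewater is Schedule-A-only; a current Standing Exemption Letter is held; a current Annual Declaration is held. However, paragraphs (e)–(f) must be considered: (e) is engaged — the reference index is 298, under the 305 limit. (f), which would lift (e), is not triggered — the coverage ratio is 89%, not below 84%. Exception (a) does not apply.
Exception (b): the facility operates on a batch process; the facility's operating hours per week are 68, less than the 72 limit; aggregate throughput is 6,980 units, below the 8,270 units limit — every condition holds. But: (g) operates against (b): a current Provisional Registration is held. So (b) is unavailable.
Exception (c)'s conditions are all satisfied: the qualifying period is 240 days, meeting the 230 days threshold; the baseline figure is 485, less than the 519 limit; discharge is routed to a licensed treatment works. Under paragraphs (h)–(m): (h) is triggered (the registered capacity is 1,180 units, under the 1,200 units limit), but yields to (i): (i) operates against (h): a current Schedule 3 Exemption Letter is held. (j) operates (the workshop is within 200 m of a designated waterway), but is itself disapplied by (k): (k) is triggered — the compliance score is 56 points, under the 62 points limit. (l) would limit (k) — a current Class 6 Waiver is held — but (m) sets (l) aside: (m) operates — discharge temperature exceeds 35 °C. Exception (c) stands.
Exception (d) requires that the operator holds a current Annual Approval from the Bramwell Office; but no current Annual Approval is held, so (d) is unavailable.

No — exception (c) applies; Samir's workshop is not required to obtain a discharge permit.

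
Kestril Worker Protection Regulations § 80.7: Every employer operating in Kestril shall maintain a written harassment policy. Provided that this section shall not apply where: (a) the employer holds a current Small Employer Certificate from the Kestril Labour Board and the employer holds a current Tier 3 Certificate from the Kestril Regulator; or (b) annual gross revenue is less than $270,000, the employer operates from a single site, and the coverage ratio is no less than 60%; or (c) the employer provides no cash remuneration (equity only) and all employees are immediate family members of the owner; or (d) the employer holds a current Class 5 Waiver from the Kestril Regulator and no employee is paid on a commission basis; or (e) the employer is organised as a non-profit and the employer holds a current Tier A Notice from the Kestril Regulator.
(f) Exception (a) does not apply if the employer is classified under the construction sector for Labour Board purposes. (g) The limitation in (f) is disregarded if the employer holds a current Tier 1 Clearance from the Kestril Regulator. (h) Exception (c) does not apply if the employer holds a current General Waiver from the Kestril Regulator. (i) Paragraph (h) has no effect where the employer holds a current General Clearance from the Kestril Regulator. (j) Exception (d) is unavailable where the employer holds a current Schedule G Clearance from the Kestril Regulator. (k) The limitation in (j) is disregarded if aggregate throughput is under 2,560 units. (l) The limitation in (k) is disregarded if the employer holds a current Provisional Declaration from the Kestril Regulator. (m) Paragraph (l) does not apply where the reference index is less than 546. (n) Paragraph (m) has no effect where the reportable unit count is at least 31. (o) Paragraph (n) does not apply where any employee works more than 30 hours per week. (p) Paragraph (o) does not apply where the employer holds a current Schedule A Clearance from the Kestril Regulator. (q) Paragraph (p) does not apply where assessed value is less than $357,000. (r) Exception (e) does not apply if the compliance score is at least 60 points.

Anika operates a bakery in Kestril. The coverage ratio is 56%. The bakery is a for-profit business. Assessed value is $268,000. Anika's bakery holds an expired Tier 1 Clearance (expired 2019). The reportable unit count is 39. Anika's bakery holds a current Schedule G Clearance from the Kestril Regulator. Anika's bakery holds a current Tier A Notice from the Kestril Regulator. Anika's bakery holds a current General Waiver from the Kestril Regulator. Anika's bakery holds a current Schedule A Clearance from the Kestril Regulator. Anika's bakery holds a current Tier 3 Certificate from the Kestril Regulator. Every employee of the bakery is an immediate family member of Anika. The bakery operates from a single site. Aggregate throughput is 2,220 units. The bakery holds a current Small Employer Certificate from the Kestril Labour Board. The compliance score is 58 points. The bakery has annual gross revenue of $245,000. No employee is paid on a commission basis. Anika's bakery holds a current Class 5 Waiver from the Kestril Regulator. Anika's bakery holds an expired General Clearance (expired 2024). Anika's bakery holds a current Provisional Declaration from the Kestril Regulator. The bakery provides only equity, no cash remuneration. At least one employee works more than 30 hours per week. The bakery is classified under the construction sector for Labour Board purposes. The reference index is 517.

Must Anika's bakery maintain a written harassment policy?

No — exception (d) applies; Anika's bakery is not required to maintain a written harassment policy.

Exception (a): a current Small Employer Certificate is held; a current Tier 3 Certificate is held — every condition holds. However, paragraphs (f)–(g) must be considered: (f) applies — the bakery is classified under the construction sector. (g) is not engaged (there is no Tier 1 Clearance in force), so (f) stands. Exception (a) does not apply.
Exception (b) does not apply: the coverage ratio is 56%, short of 60%.
Exception (c) is satisfied on its face — remuneration is equity-only; every employee is an immediate family member. But: (h) is triggered — a current General Waiver is held. (i) is not triggered (there is no General Clearance in force), so (h) stands. (c) is therefore removed.
Exception (d)'s conditions are all satisfied: a current Class 5 Waiver is held; no employee is paid on commission. Under paragraphs (j)–(q): (j) would limit (d) — a current Schedule G Clearance is held — but (k) sets (j) aside: (k) operates against (j): aggregate throughput is 2,220 units, under the 2,560 units limit. (l) operates (a current Provisional Declaration is held), but is set aside by (m): (m) operates — the reference index is 517, less than the 546 limit. (n) would limit (m) — the reportable unit count is 39, meeting the 31 threshold — but (o) sets (n) aside: (o) operates against (n): at least one employee exceeds 30 hours/week. (p) would limit (o) — a current Schedule A Clearance is held — but (q) sets (p) aside: (q) operates against (p): assessed value is $268,000, less than the $357,000 limit. So (d) applies.
Exception (e) fails — the employer is for-profit.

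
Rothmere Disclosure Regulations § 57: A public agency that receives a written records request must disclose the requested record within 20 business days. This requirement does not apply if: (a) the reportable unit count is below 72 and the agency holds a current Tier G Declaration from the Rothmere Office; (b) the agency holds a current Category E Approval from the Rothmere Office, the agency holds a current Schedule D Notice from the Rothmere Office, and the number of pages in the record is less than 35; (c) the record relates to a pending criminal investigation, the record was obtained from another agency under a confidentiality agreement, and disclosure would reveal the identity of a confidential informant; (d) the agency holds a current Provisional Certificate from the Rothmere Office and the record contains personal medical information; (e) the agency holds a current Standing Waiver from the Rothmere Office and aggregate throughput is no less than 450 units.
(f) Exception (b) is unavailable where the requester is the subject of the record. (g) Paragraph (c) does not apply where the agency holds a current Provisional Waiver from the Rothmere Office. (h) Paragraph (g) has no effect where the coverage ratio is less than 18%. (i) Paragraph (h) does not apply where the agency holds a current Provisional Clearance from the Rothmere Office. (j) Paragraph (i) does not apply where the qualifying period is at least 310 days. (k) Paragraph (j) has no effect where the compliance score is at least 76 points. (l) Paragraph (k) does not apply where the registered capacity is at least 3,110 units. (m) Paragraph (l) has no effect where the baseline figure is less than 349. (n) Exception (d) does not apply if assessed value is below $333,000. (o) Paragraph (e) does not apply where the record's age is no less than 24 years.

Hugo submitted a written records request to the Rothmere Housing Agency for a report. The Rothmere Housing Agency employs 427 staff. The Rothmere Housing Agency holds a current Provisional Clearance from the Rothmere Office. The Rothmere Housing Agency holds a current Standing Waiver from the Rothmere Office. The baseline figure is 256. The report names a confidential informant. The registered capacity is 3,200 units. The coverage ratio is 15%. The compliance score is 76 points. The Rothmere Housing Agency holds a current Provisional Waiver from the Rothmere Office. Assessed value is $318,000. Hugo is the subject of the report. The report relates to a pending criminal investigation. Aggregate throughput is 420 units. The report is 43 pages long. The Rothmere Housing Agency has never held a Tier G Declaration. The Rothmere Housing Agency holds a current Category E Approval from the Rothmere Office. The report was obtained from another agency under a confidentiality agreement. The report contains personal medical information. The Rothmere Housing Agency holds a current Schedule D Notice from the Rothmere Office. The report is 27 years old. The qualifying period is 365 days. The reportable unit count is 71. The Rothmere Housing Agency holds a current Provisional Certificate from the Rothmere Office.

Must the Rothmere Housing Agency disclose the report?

Yes — the Rothmere Housing Agency must disclose the report.

Exception (a) does not apply: no current Tier G Declaration is held.
Exception (b) fails — the number of pages in the record is 43, not less than 35.
Exception (c) is satisfied on its face — the report relates to a pending investigation; the report was obtained under a confidentiality agreement; the report names a confidential informant. However, paragraphs (g)–(m) must be considered: (g) operates against (c): a current Provisional Waiver is held. (h) is engaged (the coverage ratio is 15%, less than the 18% limit), but is overridden by (i): (i) operates against (h): a current Provisional Clearance is held. (j) would limit (i) — the qualifying period is 365 days, meeting the 310 days threshold — but (k) sets (j) aside: (k) is triggered — the compliance score is 76 points, meeting the 76 points threshold. (l) applies (the registered capacity is 3,200 units, meeting the 3,110 units threshold), but is set aside by (m): (m) operates against (l): the baseline figure is 256, less than the 349 limit. (c) is therefore removed.
Exception (d): a current Provisional Certificate is held; the report contains personal medical information — every condition holds. However, paragraph (n) must be considered: (n) is triggered — assessed value is $318,000, below the $333,000 limit. Exception (d) does not apply.
Exception (e) requires that aggregate throughput is no less than 450 units; but aggregate throughput is 420 units, short of 450 units, so (e) is unavailable.
No exception applies. The general rule governs.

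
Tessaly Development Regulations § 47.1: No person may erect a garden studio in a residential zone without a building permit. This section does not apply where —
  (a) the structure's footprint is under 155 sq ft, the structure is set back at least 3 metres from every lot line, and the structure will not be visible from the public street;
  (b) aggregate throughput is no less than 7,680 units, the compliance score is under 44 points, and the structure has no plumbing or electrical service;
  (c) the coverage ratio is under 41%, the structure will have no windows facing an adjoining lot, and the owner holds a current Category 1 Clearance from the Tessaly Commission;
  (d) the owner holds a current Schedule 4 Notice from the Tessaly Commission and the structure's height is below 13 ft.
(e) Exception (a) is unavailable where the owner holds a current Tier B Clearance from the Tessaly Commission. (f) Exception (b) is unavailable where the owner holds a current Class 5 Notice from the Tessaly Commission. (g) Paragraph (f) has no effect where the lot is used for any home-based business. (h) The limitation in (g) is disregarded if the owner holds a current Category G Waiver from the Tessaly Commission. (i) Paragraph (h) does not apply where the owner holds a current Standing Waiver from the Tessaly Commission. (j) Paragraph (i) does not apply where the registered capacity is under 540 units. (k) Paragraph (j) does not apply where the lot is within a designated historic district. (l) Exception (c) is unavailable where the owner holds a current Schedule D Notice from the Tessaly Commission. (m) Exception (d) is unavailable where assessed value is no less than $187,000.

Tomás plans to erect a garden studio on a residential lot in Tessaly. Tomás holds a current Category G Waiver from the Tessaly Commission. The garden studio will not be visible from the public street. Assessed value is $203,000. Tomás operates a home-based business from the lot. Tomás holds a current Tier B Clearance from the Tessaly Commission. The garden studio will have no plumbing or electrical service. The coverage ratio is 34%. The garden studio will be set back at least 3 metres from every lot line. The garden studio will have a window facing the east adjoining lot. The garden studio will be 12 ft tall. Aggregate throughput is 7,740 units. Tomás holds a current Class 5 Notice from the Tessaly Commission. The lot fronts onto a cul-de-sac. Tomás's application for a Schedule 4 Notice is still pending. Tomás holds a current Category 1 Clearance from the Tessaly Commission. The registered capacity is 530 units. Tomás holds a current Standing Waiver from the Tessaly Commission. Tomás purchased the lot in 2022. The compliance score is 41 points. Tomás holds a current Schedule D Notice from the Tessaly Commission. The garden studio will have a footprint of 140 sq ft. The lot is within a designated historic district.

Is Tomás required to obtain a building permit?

All of (a)'s requirements are met (the structure's footprint is 140 sq ft, under the 155 sq ft limit; the setback is at least 3 m on every side; the structure will not be visible from the street). However, paragraph (e) must be considered: (e) is triggered — a current Tier B Clearance is held. (a) is therefore removed.
Exception (b)'s conditions are all satisfied: aggregate throughput is 7,740 units, meeting the 7,680 units threshold; the compliance score is 41 points, under the 44 points limit; there is no plumbing or electrical service. Applying paragraphs (f)–(k): (f) would limit (b) — a current Class 5 Notice is held — but (g) sets (f) aside: (g) is engaged — a home-based business operates on the lot. (h) would limit (g) — a current Category G Waiver is held — but (i) sets (h) aside: (i) operates against (h): a current Standing Waiver is held. (j) would limit (i) — the registered capacity is 530 units, under the 540 units limit — but (k) sets (j) aside: (k) operates against (j): the lot is in a historic district. So (b) applies.
Exception (c) requires that the structure will have no windows facing an adjoining lot; but a window faces an adjoining lot, so (c) is unavailable.
Exception (d) does not apply: the Schedule 4 Notice is not current.

No — exception (b) applies; Tomás does not need a building permit.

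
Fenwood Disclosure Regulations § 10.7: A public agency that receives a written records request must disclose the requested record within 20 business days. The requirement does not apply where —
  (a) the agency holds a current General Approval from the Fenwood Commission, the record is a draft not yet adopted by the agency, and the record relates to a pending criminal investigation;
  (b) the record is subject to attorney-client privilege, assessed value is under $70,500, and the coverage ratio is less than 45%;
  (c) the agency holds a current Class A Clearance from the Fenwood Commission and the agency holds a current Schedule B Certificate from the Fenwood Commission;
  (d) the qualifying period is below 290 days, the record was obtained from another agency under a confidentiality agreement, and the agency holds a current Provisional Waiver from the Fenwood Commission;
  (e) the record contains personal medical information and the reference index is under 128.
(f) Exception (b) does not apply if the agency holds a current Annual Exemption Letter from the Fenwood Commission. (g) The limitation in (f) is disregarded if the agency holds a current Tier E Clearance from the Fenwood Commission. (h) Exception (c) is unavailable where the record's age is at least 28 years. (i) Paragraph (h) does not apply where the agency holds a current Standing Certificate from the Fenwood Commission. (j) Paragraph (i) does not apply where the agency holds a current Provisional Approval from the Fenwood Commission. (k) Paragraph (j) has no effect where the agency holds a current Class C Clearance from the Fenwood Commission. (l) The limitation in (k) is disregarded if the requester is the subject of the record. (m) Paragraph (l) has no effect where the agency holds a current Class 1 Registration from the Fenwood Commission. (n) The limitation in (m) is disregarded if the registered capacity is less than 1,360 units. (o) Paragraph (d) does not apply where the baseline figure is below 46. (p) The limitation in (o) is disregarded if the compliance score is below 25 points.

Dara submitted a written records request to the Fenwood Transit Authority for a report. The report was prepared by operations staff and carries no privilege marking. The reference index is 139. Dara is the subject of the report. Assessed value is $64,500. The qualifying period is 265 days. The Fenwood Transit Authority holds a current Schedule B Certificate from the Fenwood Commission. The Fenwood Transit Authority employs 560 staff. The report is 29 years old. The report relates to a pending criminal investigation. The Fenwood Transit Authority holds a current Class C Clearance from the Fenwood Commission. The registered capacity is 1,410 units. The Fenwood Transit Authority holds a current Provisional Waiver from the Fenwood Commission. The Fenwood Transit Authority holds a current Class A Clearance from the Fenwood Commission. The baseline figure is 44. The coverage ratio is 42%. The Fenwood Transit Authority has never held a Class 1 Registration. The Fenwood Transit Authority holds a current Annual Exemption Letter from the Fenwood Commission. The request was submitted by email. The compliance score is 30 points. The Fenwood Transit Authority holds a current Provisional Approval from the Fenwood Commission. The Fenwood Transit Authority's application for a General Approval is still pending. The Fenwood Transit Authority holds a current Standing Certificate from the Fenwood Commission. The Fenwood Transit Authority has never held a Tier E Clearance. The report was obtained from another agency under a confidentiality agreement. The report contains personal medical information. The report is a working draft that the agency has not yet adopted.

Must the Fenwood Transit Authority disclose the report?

Exception (a) does not apply: the General Approval is not current.
Exception (b) does not apply: the report carries no privilege marking.
Exception (c) is satisfied on its face — a current Class A Clearance is held; a current Schedule B Certificate is held. Turning to paragraphs (h)–(n): (h) is triggered — the record's age is 29 years, meeting the 28 years threshold. (i) is engaged (a current Standing Certificate is held), but is set aside by (j): (j) applies — a current Provisional Approval is held. (k) is engaged (a current Class C Clearance is held), but is set aside by (l): (l) operates against (k): Dara is the subject of the report. (m) is inapplicable (the Class 1 Registration is not current), so (l) stands. Exception (c) does not apply.
Exception (d): the qualifying period is 265 days, below the 290 days limit; the report was obtained under a confidentiality agreement; a current Provisional Waiver is held — every condition holds. However, paragraphs (o)–(p) must be considered: (o) operates — the baseline figure is 44, below the 46 limit. (p), which would lift (o), is not engaged — the compliance score is 30 points, not below 25 points. So (d) is unavailable.
Exception (e) does not apply: the reference index is 139, not under 128.
No exception displaces § 10.7.

Yes — the Fenwood Transit Authority must disclose the report.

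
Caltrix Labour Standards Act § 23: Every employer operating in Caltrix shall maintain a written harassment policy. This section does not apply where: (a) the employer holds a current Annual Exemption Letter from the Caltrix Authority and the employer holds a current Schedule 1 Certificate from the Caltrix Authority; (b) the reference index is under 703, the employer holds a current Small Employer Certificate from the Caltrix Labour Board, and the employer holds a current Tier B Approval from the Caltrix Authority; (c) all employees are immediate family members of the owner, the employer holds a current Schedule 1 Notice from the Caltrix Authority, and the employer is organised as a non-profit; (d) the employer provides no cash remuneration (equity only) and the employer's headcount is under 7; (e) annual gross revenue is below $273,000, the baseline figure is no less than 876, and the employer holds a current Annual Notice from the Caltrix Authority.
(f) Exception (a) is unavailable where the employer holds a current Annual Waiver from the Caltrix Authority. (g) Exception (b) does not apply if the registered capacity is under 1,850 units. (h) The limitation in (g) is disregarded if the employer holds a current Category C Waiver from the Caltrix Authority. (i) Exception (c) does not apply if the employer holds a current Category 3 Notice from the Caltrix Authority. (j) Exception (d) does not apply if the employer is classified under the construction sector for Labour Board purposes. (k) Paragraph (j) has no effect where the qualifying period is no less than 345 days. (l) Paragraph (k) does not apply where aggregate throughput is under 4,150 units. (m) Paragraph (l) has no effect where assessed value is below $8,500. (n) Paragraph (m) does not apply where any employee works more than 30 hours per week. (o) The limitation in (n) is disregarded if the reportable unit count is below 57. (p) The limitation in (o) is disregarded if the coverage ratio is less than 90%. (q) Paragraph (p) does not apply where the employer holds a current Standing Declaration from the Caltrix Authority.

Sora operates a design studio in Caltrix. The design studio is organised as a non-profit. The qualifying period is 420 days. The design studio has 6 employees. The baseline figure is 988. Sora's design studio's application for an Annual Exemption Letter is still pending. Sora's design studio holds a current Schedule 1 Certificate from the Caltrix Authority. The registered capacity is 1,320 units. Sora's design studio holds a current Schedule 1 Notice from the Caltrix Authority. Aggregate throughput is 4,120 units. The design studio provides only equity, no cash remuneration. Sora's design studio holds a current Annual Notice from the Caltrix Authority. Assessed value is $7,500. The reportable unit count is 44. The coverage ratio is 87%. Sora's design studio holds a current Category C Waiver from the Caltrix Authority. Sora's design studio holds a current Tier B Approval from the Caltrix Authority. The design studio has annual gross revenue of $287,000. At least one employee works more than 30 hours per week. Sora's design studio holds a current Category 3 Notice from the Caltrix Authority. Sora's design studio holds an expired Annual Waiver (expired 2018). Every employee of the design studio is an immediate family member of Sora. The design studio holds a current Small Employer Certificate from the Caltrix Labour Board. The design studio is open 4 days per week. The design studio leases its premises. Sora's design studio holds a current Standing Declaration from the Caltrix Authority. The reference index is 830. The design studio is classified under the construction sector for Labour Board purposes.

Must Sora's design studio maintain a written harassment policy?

Exception (a) does not apply: there is no Annual Exemption Letter in force.
Exception (b) requires that the reference index is under 703; but the reference index is 830, not under 703, so (b) is unavailable.
Exception (c)'s conditions are all satisfied: every employee is an immediate family member; a current Schedule 1 Notice is held; the employer is a non-profit. But: (i) applies — a current Category 3 Notice is held. So (c) is unavailable.
Exception (d): remuneration is equity-only; the employer's headcount is 6, under the 7 limit — every condition holds. Under paragraphs (j)–(q): (j) would limit (d) — the design studio is classified under the construction sector — but (k) sets (j) aside: (k) operates against (j): the qualifying period is 420 days, meeting the 345 days threshold. (l) would limit (k) — aggregate throughput is 4,120 units, under the 4,150 units limit — but (m) sets (l) aside: (m) is triggered — assessed value is $7,500, below the $8,500 limit. (n) would limit (m) — at least one employee exceeds 30 hours/week — but (o) sets (n) aside: (o) operates against (n): the reportable unit count is 44, below the 57 limit. (p) operates (the coverage ratio is 87%, less than the 90% limit), but is itself disapplied by (q): (q) is triggered — a current Standing Declaration is held. (d) remains available.
Exception (e) fails — annual gross revenue is $287,000, not below $273,000.

No — exception (d) applies; Sora's design studio is not required to maintain a written harassment policy.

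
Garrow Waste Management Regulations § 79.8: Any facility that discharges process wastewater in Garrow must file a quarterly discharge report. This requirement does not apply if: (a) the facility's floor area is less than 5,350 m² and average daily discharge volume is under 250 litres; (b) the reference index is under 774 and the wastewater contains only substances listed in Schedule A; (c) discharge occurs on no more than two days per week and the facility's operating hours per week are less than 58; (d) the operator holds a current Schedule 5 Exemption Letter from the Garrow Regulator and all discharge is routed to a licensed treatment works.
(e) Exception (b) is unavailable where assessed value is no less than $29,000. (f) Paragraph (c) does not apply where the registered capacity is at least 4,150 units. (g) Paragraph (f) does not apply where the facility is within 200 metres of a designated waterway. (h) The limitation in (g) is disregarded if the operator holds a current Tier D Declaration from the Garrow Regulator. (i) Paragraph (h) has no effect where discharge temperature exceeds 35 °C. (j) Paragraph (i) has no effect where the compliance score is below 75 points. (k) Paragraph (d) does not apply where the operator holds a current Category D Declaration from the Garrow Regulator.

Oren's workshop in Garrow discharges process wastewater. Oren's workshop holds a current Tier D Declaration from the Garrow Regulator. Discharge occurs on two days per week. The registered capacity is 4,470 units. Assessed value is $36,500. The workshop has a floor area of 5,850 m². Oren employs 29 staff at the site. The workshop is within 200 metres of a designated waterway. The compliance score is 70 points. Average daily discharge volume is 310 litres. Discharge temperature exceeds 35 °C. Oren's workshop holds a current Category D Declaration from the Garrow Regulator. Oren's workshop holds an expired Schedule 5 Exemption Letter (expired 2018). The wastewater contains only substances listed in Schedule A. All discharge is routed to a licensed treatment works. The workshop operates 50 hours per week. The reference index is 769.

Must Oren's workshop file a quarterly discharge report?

Exception (a) does not apply: the facility's floor area is 5,850 m², not less than 5,350 m².
Exception (b)'s conditions are all satisfied: the reference index is 769, under the 774 limit; the wastewater is Schedule-A-only. However, paragraph (e) must be considered: (e) operates against (b): assessed value is $36,500, meeting the $29,000 threshold. Exception (b) does not apply.
Exception (c)'s conditions are all satisfied: discharge occurs on no more than two days per week; the facility's operating hours per week are 50, less than the 58 limit. But applying paragraphs (f)–(j): (f) is triggered — the registered capacity is 4,470 units, meeting the 4,150 units threshold. (g) would limit (f) — the workshop is within 200 m of a designated waterway — but (h) sets (g) aside: (h) operates against (g): a current Tier D Declaration is held. (i) is triggered (discharge temperature exceeds 35 °C), but is overridden by (j): (j) applies — the compliance score is 70 points, below the 75 points limit. Exception (c) does not apply.
Exception (d) fails — the Schedule 5 Exemption Letter is not current.
No exception applies. The general rule governs.

Yes — Oren's workshop must file a quarterly discharge report.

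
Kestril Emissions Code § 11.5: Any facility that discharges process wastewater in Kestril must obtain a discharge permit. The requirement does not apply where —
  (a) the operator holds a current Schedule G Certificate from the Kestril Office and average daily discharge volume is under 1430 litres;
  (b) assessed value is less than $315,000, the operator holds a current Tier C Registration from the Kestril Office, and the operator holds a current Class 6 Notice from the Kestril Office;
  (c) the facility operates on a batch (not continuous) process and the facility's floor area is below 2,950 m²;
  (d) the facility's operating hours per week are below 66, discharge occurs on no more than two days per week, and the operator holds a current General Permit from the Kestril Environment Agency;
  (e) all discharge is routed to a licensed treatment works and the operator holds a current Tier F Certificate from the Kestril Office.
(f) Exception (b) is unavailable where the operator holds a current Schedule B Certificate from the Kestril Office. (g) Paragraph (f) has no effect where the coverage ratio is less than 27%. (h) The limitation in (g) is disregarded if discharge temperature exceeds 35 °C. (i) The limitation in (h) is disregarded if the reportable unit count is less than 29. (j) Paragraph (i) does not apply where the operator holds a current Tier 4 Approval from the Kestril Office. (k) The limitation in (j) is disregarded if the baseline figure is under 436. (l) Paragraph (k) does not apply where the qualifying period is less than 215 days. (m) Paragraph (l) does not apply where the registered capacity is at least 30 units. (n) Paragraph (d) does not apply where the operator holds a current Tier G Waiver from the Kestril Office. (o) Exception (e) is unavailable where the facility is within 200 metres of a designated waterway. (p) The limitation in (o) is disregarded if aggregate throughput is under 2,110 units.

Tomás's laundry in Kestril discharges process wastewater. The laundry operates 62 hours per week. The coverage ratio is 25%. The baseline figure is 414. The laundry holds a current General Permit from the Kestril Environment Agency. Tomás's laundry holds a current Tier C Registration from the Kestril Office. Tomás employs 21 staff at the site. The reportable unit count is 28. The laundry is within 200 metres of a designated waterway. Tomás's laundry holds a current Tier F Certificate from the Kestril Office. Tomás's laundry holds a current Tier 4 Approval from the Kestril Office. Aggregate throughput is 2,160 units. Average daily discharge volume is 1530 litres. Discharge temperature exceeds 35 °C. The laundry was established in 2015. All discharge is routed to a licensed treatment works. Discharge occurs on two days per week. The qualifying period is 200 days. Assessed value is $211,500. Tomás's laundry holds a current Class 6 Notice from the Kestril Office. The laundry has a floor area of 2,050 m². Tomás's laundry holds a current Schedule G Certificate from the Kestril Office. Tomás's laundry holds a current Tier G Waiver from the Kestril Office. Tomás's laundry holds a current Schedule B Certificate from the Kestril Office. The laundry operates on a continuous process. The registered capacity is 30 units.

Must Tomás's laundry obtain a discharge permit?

No — exception (b) applies; Tomás's laundry is not required to obtain a discharge permit.

Exception (a) does not apply: average daily discharge volume is 1530 litres, not under 1430 litres.
Exception (b) is satisfied on its face — assessed value is $211,500, less than the $315,000 limit; a current Tier C Registration is held; a current Class 6 Notice is held. Under paragraphs (f)–(m): (f) would limit (b) — a current Schedule B Certificate is held — but (g) sets (f) aside: (g) operates against (f): the coverage ratio is 25%, less than the 27% limit. (h) would limit (g) — discharge temperature exceeds 35 °C — but (i) sets (h) aside: (i) operates against (h): the reportable unit count is 28, less than the 29 limit. (j) is triggered (a current Tier 4 Approval is held), but is displaced by (k): (k) operates against (j): the baseline figure is 414, under the 436 limit. (l) applies (the qualifying period is 200 days, less than the 215 days limit), but is itself disapplied by (m): (m) operates against (l): the registered capacity is 30 units, meeting the 30 units threshold. Exception (b) stands.
Exception (c) fails — the facility operates on a continuous process.
Exception (d) is satisfied on its face — the facility's operating hours per week are 62, below the 66 limit; discharge occurs on no more than two days per week; a current General Permit is held. But: (n) operates against (d): a current Tier G Waiver is held. Exception (d) does not apply.
Exception (e) is satisfied on its face — discharge is routed to a licensed treatment works; a current Tier F Certificate is held. However, paragraphs (o)–(p) must be considered: (o) is engaged — the laundry is within 200 m of a designated waterway. (p), which would lift (o), is not triggered — aggregate throughput is 2,160 units, not under 2,110 units. (e) is therefore removed.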